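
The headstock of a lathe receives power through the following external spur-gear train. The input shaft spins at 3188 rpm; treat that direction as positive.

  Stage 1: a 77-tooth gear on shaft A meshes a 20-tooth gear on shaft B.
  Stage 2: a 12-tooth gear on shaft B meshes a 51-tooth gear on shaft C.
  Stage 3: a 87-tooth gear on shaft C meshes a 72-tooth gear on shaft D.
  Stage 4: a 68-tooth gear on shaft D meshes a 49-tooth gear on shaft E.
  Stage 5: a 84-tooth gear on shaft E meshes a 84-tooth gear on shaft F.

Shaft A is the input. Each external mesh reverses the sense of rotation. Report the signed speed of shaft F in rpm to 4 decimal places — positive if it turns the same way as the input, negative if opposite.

Stage 1 [77T→20T]: ω = 3188.0000×77/20 = 12273.8000 rpm, dir flips to −; running = −12273.8000
Stage 2 [12T→51T]: ω = 12273.8000×12/51 = 2887.9529 rpm, dir flips to +; running = +2887.9529
Stage 3 [87T→72T]: ω = 2887.9529×87/72 = 3489.6098 rpm, dir flips to −; running = −3489.6098
Stage 4 [68T→49T]: ω = 3489.6098×68/49 = 4842.7238 rpm, dir flips to +; running = +4842.7238
Stage 5 [84T→84T]: ω = 4842.7238×84/84 = 4842.7238 rpm, dir flips to −; running = −4842.7238

-4842.7238 rpm (opposite to input, |ω| = 4842.7238 rpm)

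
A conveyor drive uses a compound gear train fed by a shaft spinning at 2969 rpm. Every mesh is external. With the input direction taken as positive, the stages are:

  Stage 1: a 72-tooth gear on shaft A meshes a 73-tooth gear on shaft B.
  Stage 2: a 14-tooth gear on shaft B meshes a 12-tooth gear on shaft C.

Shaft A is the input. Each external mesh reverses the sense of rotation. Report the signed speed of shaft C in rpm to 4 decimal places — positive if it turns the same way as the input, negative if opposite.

Stage 1 [72T→73T]: ω = 2969.0000×72/73 = 2928.3288 rpm, dir flips to −; running = −2928.3288
Stage 2 [14T→12T]: ω = 2928.3288×14/12 = 3416.3836 rpm, dir flips to +; running = +3416.3836

+3416.3836 rpm (same as input, |ω| = 3416.3836 rpm)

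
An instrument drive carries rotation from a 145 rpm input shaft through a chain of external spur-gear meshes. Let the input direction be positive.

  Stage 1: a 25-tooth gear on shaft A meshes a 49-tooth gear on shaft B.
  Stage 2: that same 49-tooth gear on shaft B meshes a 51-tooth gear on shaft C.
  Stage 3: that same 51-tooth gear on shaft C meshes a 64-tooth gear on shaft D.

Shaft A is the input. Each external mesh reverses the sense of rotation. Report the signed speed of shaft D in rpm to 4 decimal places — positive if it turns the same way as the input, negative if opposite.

Stage 1 [25T→49T]: ω = 145.0000×25/49 = 73.9796 rpm, dir flips to −; running = −73.9796
Stage 2 [49T→51T]: ω = 73.9796×49/51 = 71.0784 rpm, dir flips to +; running = +71.0784
Stage 3 [51T→64T]: ω = 71.0784×51/64 = 56.6406 rpm, dir flips to −; running = −56.6406

-56.6406 rpm (opposite to input, |ω| = 56.6406 rpm)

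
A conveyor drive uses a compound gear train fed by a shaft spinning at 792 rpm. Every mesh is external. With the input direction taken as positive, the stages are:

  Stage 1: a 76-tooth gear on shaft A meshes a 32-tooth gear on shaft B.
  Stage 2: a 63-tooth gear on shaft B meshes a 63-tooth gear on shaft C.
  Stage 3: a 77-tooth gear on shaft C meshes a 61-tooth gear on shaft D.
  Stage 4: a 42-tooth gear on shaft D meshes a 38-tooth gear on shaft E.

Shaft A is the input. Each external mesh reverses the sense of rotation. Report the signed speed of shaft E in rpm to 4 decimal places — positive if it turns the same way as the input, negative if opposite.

+2624.3115 rpm (same as input, |ω| = 2624.3115 rpm)

Stage 1 [76T→32T]: ω = 792.0000×76/32 = 1881.0000 rpm, dir flips to −; running = −1881.0000
Stage 2 [63T→63T]: ω = 1881.0000×63/63 = 1881.0000 rpm, dir flips to +; running = +1881.0000
Stage 3 [77T→61T]: ω = 1881.0000×77/61 = 2374.3770 rpm, dir flips to −; running = −2374.3770
Stage 4 [42T→38T]: ω = 2374.3770×42/38 = 2624.3115 rpm, dir flips to +; running = +2624.3115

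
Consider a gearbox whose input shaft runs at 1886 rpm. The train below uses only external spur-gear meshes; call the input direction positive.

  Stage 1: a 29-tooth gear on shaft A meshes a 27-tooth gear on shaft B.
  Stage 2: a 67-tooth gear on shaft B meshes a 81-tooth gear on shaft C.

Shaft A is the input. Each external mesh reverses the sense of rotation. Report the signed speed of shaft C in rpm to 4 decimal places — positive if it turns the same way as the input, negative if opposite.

+1675.5821 rpm (same as input, |ω| = 1675.5821 rpm)

Stage 1 [29T→27T]: ω = 1886.0000×29/27 = 2025.7037 rpm, dir flips to −; running = −2025.7037
Stage 2 [67T→81T]: ω = 2025.7037×67/81 = 1675.5821 rpm, dir flips to +; running = +1675.5821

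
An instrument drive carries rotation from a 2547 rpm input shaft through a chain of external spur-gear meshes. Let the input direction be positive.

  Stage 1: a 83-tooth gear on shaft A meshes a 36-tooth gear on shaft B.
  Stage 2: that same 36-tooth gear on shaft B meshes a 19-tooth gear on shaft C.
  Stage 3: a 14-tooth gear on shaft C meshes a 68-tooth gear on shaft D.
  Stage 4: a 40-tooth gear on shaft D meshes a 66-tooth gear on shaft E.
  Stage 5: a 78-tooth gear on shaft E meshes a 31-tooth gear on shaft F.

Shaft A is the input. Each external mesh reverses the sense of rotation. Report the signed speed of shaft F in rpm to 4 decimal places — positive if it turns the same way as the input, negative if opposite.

Stage 1 [83T→36T]: ω = 2547.0000×83/36 = 5872.2500 rpm, dir flips to −; running = −5872.2500
Stage 2 [36T→19T]: ω = 5872.2500×36/19 = 11126.3684 rpm, dir flips to +; running = +11126.3684
Stage 3 [14T→68T]: ω = 11126.3684×14/68 = 2290.7229 rpm, dir flips to −; running = −2290.7229
Stage 4 [40T→66T]: ω = 2290.7229×40/66 = 1388.3169 rpm, dir flips to +; running = +1388.3169
Stage 5 [78T→31T]: ω = 1388.3169×78/31 = 3493.1845 rpm, dir flips to −; running = −3493.1845

-3493.1845 rpm (opposite to input, |ω| = 3493.1845 rpm)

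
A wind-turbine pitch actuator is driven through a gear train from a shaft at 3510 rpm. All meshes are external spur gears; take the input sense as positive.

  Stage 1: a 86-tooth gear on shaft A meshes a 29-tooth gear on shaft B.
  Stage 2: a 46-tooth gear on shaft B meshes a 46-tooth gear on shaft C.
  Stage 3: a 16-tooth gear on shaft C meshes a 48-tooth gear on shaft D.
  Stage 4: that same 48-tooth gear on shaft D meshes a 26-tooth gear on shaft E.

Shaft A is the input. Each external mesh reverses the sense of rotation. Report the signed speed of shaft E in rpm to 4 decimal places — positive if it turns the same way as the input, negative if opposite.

Stage 1 [86T→29T]: ω = 3510.0000×86/29 = 10408.9655 rpm, dir flips to −; running = −10408.9655
Stage 2 [46T→46T]: ω = 10408.9655×46/46 = 10408.9655 rpm, dir flips to +; running = +10408.9655
Stage 3 [16T→48T]: ω = 10408.9655×16/48 = 3469.6552 rpm, dir flips to −; running = −3469.6552
Stage 4 [48T→26T]: ω = 3469.6552×48/26 = 6405.5172 rpm, dir flips to +; running = +6405.5172

+6405.5172 rpm (same as input, |ω| = 6405.5172 rpm)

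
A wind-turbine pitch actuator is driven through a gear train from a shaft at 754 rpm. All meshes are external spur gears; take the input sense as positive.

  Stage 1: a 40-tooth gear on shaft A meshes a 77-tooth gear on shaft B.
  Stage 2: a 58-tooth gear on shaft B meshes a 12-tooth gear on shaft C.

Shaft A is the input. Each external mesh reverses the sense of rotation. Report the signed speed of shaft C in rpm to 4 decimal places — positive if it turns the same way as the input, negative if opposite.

+1893.1602 rpm (same as input, |ω| = 1893.1602 rpm)

Stage 1 [40T→77T]: ω = 754.0000×40/77 = 391.6883 rpm, dir flips to −; running = −391.6883
Stage 2 [58T→12T]: ω = 391.6883×58/12 = 1893.1602 rpm, dir flips to +; running = +1893.1602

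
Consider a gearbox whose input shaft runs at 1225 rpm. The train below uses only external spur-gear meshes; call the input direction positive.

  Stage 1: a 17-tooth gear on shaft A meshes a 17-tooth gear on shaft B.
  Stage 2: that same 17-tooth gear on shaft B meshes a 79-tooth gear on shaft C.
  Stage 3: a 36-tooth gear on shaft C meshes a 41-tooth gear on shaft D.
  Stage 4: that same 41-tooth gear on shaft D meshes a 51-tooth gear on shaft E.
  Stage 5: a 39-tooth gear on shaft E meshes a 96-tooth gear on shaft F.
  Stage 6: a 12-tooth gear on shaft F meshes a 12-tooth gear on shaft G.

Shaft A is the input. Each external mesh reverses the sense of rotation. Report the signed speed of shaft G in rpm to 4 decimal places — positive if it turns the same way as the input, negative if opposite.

Stage 1 [17T→17T]: ω = 1225.0000×17/17 = 1225.0000 rpm, dir flips to −; running = −1225.0000
Stage 2 [17T→79T]: ω = 1225.0000×17/79 = 263.6076 rpm, dir flips to +; running = +263.6076
Stage 3 [36T→41T]: ω = 263.6076×36/41 = 231.4603 rpm, dir flips to −; running = −231.4603
Stage 4 [41T→51T]: ω = 231.4603×41/51 = 186.0759 rpm, dir flips to +; running = +186.0759
Stage 5 [39T→96T]: ω = 186.0759×39/96 = 75.5934 rpm, dir flips to −; running = −75.5934
Stage 6 [12T→12T]: ω = 75.5934×12/12 = 75.5934 rpm, dir flips to +; running = +75.5934

+75.5934 rpm (same as input, |ω| = 75.5934 rpm)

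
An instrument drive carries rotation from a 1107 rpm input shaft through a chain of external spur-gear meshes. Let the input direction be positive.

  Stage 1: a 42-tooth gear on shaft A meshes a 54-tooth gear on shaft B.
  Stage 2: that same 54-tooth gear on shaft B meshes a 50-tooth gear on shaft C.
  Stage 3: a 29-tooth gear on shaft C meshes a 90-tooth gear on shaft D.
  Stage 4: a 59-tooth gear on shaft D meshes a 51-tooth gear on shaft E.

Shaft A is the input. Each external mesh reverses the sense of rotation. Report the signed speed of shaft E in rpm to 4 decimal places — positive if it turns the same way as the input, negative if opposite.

Stage 1 [42T→54T]: ω = 1107.0000×42/54 = 861.0000 rpm, dir flips to −; running = −861.0000
Stage 2 [54T→50T]: ω = 861.0000×54/50 = 929.8800 rpm, dir flips to +; running = +929.8800
Stage 3 [29T→90T]: ω = 929.8800×29/90 = 299.6280 rpm, dir flips to −; running = −299.6280
Stage 4 [59T→51T]: ω = 299.6280×59/51 = 346.6285 rpm, dir flips to +; running = +346.6285

+346.6285 rpm (same as input, |ω| = 346.6285 rpm)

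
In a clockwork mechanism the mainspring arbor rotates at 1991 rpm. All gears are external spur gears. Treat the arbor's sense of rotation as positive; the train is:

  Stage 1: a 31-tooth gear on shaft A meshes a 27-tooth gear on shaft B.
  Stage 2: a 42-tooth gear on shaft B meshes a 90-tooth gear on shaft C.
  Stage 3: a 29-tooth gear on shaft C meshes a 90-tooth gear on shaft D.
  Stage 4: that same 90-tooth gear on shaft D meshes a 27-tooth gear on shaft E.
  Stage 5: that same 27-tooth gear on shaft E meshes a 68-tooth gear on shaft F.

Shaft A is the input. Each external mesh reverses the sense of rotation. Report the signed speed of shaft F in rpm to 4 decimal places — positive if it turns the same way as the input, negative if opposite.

Stage 1 [31T→27T]: ω = 1991.0000×31/27 = 2285.9630 rpm, dir flips to −; running = −2285.9630
Stage 2 [42T→90T]: ω = 2285.9630×42/90 = 1066.7827 rpm, dir flips to +; running = +1066.7827
Stage 3 [29T→90T]: ω = 1066.7827×29/90 = 343.7411 rpm, dir flips to −; running = −343.7411
Stage 4 [90T→27T]: ω = 343.7411×90/27 = 1145.8037 rpm, dir flips to +; running = +1145.8037
Stage 5 [27T→68T]: ω = 1145.8037×27/68 = 454.9515 rpm, dir flips to −; running = −454.9515

-454.9515 rpm (opposite to input, |ω| = 454.9515 rpm)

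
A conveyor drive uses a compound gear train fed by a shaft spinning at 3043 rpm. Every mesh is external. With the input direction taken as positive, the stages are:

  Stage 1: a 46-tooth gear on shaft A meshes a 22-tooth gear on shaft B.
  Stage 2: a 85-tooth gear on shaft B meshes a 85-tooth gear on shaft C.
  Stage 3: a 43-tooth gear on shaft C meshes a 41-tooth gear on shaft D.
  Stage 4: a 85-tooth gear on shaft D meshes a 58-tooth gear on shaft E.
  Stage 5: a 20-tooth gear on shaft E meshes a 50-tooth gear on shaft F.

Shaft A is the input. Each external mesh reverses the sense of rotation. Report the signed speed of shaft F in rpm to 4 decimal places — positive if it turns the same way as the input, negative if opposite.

-3911.7638 rpm (opposite to input, |ω| = 3911.7638 rpm)

Stage 1 [46T→22T]: ω = 3043.0000×46/22 = 6362.6364 rpm, dir flips to −; running = −6362.6364
Stage 2 [85T→85T]: ω = 6362.6364×85/85 = 6362.6364 rpm, dir flips to +; running = +6362.6364
Stage 3 [43T→41T]: ω = 6362.6364×43/41 = 6673.0089 rpm, dir flips to −; running = −6673.0089
Stage 4 [85T→58T]: ω = 6673.0089×85/58 = 9779.4095 rpm, dir flips to +; running = +9779.4095
Stage 5 [20T→50T]: ω = 9779.4095×20/50 = 3911.7638 rpm, dir flips to −; running = −3911.7638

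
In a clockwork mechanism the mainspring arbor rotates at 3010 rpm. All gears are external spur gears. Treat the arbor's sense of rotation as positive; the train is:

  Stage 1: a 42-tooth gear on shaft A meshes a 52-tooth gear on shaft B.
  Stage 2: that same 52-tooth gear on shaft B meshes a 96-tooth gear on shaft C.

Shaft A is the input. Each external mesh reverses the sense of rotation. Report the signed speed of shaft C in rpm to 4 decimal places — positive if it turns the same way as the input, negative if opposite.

Stage 1 [42T→52T]: ω = 3010.0000×42/52 = 2431.1538 rpm, dir flips to −; running = −2431.1538
Stage 2 [52T→96T]: ω = 2431.1538×52/96 = 1316.8750 rpm, dir flips to +; running = +1316.8750

+1316.8750 rpm (same as input, |ω| = 1316.8750 rpm)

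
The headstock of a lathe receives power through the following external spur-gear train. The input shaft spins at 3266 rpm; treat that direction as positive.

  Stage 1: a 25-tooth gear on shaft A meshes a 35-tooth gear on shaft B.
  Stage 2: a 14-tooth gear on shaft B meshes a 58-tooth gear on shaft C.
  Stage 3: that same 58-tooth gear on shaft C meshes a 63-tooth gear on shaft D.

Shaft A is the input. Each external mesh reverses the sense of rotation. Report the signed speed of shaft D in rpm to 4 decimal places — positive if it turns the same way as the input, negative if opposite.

-518.4127 rpm (opposite to input, |ω| = 518.4127 rpm)

Stage 1 [25T→35T]: ω = 3266.0000×25/35 = 2332.8571 rpm, dir flips to −; running = −2332.8571
Stage 2 [14T→58T]: ω = 2332.8571×14/58 = 563.1034 rpm, dir flips to +; running = +563.1034
Stage 3 [58T→63T]: ω = 563.1034×58/63 = 518.4127 rpm, dir flips to −; running = −518.4127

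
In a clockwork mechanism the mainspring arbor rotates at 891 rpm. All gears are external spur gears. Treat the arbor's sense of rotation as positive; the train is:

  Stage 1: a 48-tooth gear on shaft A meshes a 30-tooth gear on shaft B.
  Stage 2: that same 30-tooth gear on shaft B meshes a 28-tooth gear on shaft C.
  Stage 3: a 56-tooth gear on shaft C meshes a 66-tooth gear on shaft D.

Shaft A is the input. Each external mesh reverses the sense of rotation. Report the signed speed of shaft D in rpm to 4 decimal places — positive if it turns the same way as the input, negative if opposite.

Stage 1 [48T→30T]: ω = 891.0000×48/30 = 1425.6000 rpm, dir flips to −; running = −1425.6000
Stage 2 [30T→28T]: ω = 1425.6000×30/28 = 1527.4286 rpm, dir flips to +; running = +1527.4286
Stage 3 [56T→66T]: ω = 1527.4286×56/66 = 1296.0000 rpm, dir flips to −; running = −1296.0000

-1296.0000 rpm (opposite to input, |ω| = 1296.0000 rpm)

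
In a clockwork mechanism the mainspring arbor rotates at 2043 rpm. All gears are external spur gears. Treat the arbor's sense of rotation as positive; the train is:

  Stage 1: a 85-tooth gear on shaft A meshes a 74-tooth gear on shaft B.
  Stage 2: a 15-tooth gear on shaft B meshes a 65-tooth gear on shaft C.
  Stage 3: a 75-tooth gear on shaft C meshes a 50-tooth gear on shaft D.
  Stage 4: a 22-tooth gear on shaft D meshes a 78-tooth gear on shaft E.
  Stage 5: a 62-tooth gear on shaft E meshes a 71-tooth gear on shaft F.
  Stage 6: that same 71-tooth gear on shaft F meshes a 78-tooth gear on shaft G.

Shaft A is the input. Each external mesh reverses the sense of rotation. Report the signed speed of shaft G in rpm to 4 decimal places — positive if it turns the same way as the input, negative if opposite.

+182.1168 rpm (same as input, |ω| = 182.1168 rpm)

Stage 1 [85T→74T]: ω = 2043.0000×85/74 = 2346.6892 rpm, dir flips to −; running = −2346.6892
Stage 2 [15T→65T]: ω = 2346.6892×15/65 = 541.5437 rpm, dir flips to +; running = +541.5437
Stage 3 [75T→50T]: ω = 541.5437×75/50 = 812.3155 rpm, dir flips to −; running = −812.3155
Stage 4 [22T→78T]: ω = 812.3155×22/78 = 229.1146 rpm, dir flips to +; running = +229.1146
Stage 5 [62T→71T]: ω = 229.1146×62/71 = 200.0719 rpm, dir flips to −; running = −200.0719
Stage 6 [71T→78T]: ω = 200.0719×71/78 = 182.1168 rpm, dir flips to +; running = +182.1168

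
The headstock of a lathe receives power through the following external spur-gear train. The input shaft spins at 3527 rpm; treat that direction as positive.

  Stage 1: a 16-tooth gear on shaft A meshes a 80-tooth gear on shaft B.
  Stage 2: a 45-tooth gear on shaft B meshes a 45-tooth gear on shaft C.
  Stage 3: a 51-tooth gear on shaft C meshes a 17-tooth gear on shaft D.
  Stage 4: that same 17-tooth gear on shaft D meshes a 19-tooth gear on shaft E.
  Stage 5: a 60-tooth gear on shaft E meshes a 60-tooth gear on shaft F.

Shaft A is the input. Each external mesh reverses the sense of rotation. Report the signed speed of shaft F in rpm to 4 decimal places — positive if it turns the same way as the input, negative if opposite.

Stage 1 [16T→80T]: ω = 3527.0000×16/80 = 705.4000 rpm, dir flips to −; running = −705.4000
Stage 2 [45T→45T]: ω = 705.4000×45/45 = 705.4000 rpm, dir flips to +; running = +705.4000
Stage 3 [51T→17T]: ω = 705.4000×51/17 = 2116.2000 rpm, dir flips to −; running = −2116.2000
Stage 4 [17T→19T]: ω = 2116.2000×17/19 = 1893.4421 rpm, dir flips to +; running = +1893.4421
Stage 5 [60T→60T]: ω = 1893.4421×60/60 = 1893.4421 rpm, dir flips to −; running = −1893.4421

-1893.4421 rpm (opposite to input, |ω| = 1893.4421 rpm)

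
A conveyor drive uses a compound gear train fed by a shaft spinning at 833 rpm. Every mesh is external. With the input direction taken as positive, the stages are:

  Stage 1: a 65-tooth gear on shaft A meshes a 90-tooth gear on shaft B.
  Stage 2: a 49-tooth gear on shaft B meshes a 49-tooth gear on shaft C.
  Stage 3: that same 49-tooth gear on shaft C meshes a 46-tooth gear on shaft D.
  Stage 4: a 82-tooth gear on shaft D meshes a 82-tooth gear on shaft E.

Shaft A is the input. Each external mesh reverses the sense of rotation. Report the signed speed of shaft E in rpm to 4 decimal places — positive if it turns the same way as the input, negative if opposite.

Stage 1 [65T→90T]: ω = 833.0000×65/90 = 601.6111 rpm, dir flips to −; running = −601.6111
Stage 2 [49T→49T]: ω = 601.6111×49/49 = 601.6111 rpm, dir flips to +; running = +601.6111
Stage 3 [49T→46T]: ω = 601.6111×49/46 = 640.8466 rpm, dir flips to −; running = −640.8466
Stage 4 [82T→82T]: ω = 640.8466×82/82 = 640.8466 rpm, dir flips to +; running = +640.8466

+640.8466 rpm (same as input, |ω| = 640.8466 rpm)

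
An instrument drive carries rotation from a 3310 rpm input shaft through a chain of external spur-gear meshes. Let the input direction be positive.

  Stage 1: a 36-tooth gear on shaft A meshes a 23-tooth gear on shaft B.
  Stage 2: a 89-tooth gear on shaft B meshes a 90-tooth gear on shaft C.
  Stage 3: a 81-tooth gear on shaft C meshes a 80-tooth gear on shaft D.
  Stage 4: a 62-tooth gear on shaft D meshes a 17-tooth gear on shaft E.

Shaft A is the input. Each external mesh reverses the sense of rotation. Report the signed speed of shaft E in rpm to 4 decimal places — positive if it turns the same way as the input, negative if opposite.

Stage 1 [36T→23T]: ω = 3310.0000×36/23 = 5180.8696 rpm, dir flips to −; running = −5180.8696
Stage 2 [89T→90T]: ω = 5180.8696×89/90 = 5123.3043 rpm, dir flips to +; running = +5123.3043
Stage 3 [81T→80T]: ω = 5123.3043×81/80 = 5187.3457 rpm, dir flips to −; running = −5187.3457
Stage 4 [62T→17T]: ω = 5187.3457×62/17 = 18918.5547 rpm, dir flips to +; running = +18918.5547

+18918.5547 rpm (same as input, |ω| = 18918.5547 rpm)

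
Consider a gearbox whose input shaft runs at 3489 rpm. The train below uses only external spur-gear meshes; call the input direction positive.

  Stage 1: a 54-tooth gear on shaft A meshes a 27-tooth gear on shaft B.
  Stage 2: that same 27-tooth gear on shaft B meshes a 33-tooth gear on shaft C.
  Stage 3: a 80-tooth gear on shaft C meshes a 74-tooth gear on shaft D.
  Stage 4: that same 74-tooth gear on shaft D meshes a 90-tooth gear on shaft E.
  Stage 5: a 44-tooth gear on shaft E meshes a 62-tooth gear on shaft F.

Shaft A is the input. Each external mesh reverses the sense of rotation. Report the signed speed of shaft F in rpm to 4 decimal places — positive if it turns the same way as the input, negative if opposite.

-3601.5484 rpm (opposite to input, |ω| = 3601.5484 rpm)

Stage 1 [54T→27T]: ω = 3489.0000×54/27 = 6978.0000 rpm, dir flips to −; running = −6978.0000
Stage 2 [27T→33T]: ω = 6978.0000×27/33 = 5709.2727 rpm, dir flips to +; running = +5709.2727
Stage 3 [80T→74T]: ω = 5709.2727×80/74 = 6172.1867 rpm, dir flips to −; running = −6172.1867
Stage 4 [74T→90T]: ω = 6172.1867×74/90 = 5074.9091 rpm, dir flips to +; running = +5074.9091
Stage 5 [44T→62T]: ω = 5074.9091×44/62 = 3601.5484 rpm, dir flips to −; running = −3601.5484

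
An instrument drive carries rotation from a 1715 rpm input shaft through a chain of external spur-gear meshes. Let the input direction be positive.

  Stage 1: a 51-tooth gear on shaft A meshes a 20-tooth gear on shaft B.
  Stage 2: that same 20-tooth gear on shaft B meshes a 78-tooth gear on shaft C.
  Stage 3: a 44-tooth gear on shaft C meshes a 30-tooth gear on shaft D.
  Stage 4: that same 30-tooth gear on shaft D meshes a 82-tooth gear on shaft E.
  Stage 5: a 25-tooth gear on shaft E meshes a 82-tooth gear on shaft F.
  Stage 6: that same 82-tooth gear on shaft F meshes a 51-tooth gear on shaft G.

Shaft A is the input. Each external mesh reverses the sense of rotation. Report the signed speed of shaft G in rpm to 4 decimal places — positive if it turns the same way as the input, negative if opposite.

Stage 1 [51T→20T]: ω = 1715.0000×51/20 = 4373.2500 rpm, dir flips to −; running = −4373.2500
Stage 2 [20T→78T]: ω = 4373.2500×20/78 = 1121.3462 rpm, dir flips to +; running = +1121.3462
Stage 3 [44T→30T]: ω = 1121.3462×44/30 = 1644.6410 rpm, dir flips to −; running = −1644.6410
Stage 4 [30T→82T]: ω = 1644.6410×30/82 = 601.6979 rpm, dir flips to +; running = +601.6979
Stage 5 [25T→82T]: ω = 601.6979×25/82 = 183.4445 rpm, dir flips to −; running = −183.4445
Stage 6 [82T→51T]: ω = 183.4445×82/51 = 294.9500 rpm, dir flips to +; running = +294.9500

+294.9500 rpm (same as input, |ω| = 294.9500 rpm)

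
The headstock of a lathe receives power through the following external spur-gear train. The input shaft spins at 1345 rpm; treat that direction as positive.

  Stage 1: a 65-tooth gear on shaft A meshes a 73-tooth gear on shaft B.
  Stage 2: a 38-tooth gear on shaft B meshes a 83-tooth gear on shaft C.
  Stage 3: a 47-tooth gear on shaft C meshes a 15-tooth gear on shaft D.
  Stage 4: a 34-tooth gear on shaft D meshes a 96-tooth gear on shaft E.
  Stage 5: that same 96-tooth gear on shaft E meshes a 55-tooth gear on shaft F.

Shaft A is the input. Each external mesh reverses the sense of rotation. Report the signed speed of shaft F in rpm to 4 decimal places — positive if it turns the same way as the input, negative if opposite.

Stage 1 [65T→73T]: ω = 1345.0000×65/73 = 1197.6027 rpm, dir flips to −; running = −1197.6027
Stage 2 [38T→83T]: ω = 1197.6027×38/83 = 548.3000 rpm, dir flips to +; running = +548.3000
Stage 3 [47T→15T]: ω = 548.3000×47/15 = 1718.0068 rpm, dir flips to −; running = −1718.0068
Stage 4 [34T→96T]: ω = 1718.0068×34/96 = 608.4607 rpm, dir flips to +; running = +608.4607
Stage 5 [96T→55T]: ω = 608.4607×96/55 = 1062.0406 rpm, dir flips to −; running = −1062.0406

-1062.0406 rpm (opposite to input, |ω| = 1062.0406 rpm)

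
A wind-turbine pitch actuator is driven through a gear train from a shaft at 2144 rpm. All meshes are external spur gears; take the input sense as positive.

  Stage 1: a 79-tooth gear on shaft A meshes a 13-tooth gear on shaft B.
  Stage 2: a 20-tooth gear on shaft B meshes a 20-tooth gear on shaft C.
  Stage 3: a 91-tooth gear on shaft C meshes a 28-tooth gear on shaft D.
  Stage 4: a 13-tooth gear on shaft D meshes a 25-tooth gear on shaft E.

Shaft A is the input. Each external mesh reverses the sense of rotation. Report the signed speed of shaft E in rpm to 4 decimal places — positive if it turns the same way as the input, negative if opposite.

+22018.8800 rpm (same as input, |ω| = 22018.8800 rpm)

Stage 1 [79T→13T]: ω = 2144.0000×79/13 = 13028.9231 rpm, dir flips to −; running = −13028.9231
Stage 2 [20T→20T]: ω = 13028.9231×20/20 = 13028.9231 rpm, dir flips to +; running = +13028.9231
Stage 3 [91T→28T]: ω = 13028.9231×91/28 = 42344.0000 rpm, dir flips to −; running = −42344.0000
Stage 4 [13T→25T]: ω = 42344.0000×13/25 = 22018.8800 rpm, dir flips to +; running = +22018.8800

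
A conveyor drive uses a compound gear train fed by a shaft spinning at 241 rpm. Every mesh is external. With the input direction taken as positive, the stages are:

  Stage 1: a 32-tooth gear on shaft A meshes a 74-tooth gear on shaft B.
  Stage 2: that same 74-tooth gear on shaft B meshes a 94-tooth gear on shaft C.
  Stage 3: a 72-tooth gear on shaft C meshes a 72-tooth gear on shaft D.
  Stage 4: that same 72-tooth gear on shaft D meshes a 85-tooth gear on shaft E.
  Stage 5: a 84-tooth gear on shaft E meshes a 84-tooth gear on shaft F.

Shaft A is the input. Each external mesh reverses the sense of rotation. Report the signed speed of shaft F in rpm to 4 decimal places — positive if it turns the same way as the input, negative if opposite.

Stage 1 [32T→74T]: ω = 241.0000×32/74 = 104.2162 rpm, dir flips to −; running = −104.2162
Stage 2 [74T→94T]: ω = 104.2162×74/94 = 82.0426 rpm, dir flips to +; running = +82.0426
Stage 3 [72T→72T]: ω = 82.0426×72/72 = 82.0426 rpm, dir flips to −; running = −82.0426
Stage 4 [72T→85T]: ω = 82.0426×72/85 = 69.4949 rpm, dir flips to +; running = +69.4949
Stage 5 [84T→84T]: ω = 69.4949×84/84 = 69.4949 rpm, dir flips to −; running = −69.4949

-69.4949 rpm (opposite to input, |ω| = 69.4949 rpm)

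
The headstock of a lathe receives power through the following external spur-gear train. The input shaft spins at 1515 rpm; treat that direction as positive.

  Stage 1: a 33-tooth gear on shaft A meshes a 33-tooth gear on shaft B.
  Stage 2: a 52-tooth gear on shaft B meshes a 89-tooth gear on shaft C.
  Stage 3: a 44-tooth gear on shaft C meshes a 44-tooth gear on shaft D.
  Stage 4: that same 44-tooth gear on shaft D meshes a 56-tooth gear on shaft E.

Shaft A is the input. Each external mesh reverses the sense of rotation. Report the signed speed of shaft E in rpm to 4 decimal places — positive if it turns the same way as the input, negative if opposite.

+695.4896 rpm (same as input, |ω| = 695.4896 rpm)

Stage 1 [33T→33T]: ω = 1515.0000×33/33 = 1515.0000 rpm, dir flips to −; running = −1515.0000
Stage 2 [52T→89T]: ω = 1515.0000×52/89 = 885.1685 rpm, dir flips to +; running = +885.1685
Stage 3 [44T→44T]: ω = 885.1685×44/44 = 885.1685 rpm, dir flips to −; running = −885.1685
Stage 4 [44T→56T]: ω = 885.1685×44/56 = 695.4896 rpm, dir flips to +; running = +695.4896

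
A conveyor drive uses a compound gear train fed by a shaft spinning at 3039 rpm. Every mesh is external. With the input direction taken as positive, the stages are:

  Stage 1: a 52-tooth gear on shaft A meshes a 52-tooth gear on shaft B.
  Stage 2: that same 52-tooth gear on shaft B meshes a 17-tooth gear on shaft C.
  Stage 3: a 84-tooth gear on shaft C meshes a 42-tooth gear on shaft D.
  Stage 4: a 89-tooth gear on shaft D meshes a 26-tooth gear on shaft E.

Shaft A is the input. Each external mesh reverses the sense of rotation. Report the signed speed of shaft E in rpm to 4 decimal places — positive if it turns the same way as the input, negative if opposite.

Stage 1 [52T→52T]: ω = 3039.0000×52/52 = 3039.0000 rpm, dir flips to −; running = −3039.0000
Stage 2 [52T→17T]: ω = 3039.0000×52/17 = 9295.7647 rpm, dir flips to +; running = +9295.7647
Stage 3 [84T→42T]: ω = 9295.7647×84/42 = 18591.5294 rpm, dir flips to −; running = −18591.5294
Stage 4 [89T→26T]: ω = 18591.5294×89/26 = 63640.2353 rpm, dir flips to +; running = +63640.2353

+63640.2353 rpm (same as input, |ω| = 63640.2353 rpm)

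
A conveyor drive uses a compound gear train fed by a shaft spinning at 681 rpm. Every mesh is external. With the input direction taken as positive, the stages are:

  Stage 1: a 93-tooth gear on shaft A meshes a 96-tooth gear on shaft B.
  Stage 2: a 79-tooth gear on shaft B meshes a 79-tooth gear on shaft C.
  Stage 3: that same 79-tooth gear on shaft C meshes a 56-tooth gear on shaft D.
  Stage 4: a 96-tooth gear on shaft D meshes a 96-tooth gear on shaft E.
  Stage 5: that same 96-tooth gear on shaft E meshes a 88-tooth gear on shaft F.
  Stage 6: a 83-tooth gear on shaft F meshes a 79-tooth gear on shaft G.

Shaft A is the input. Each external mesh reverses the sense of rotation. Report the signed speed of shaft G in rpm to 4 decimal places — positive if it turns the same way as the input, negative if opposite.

Stage 1 [93T→96T]: ω = 681.0000×93/96 = 659.7188 rpm, dir flips to −; running = −659.7188
Stage 2 [79T→79T]: ω = 659.7188×79/79 = 659.7188 rpm, dir flips to +; running = +659.7188
Stage 3 [79T→56T]: ω = 659.7188×79/56 = 930.6747 rpm, dir flips to −; running = −930.6747
Stage 4 [96T→96T]: ω = 930.6747×96/96 = 930.6747 rpm, dir flips to +; running = +930.6747
Stage 5 [96T→88T]: ω = 930.6747×96/88 = 1015.2815 rpm, dir flips to −; running = −1015.2815
Stage 6 [83T→79T]: ω = 1015.2815×83/79 = 1066.6881 rpm, dir flips to +; running = +1066.6881

+1066.6881 rpm (same as input, |ω| = 1066.6881 rpm)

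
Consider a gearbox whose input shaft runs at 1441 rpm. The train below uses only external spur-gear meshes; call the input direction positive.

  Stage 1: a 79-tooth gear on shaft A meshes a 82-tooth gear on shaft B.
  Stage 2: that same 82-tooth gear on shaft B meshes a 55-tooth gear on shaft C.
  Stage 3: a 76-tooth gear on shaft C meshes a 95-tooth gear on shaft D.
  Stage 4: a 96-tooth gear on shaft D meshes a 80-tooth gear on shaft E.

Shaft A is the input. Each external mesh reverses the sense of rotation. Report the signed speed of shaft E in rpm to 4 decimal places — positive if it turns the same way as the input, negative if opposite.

Stage 1 [79T→82T]: ω = 1441.0000×79/82 = 1388.2805 rpm, dir flips to −; running = −1388.2805
Stage 2 [82T→55T]: ω = 1388.2805×82/55 = 2069.8000 rpm, dir flips to +; running = +2069.8000
Stage 3 [76T→95T]: ω = 2069.8000×76/95 = 1655.8400 rpm, dir flips to −; running = −1655.8400
Stage 4 [96T→80T]: ω = 1655.8400×96/80 = 1987.0080 rpm, dir flips to +; running = +1987.0080

+1987.0080 rpm (same as input, |ω| = 1987.0080 rpm)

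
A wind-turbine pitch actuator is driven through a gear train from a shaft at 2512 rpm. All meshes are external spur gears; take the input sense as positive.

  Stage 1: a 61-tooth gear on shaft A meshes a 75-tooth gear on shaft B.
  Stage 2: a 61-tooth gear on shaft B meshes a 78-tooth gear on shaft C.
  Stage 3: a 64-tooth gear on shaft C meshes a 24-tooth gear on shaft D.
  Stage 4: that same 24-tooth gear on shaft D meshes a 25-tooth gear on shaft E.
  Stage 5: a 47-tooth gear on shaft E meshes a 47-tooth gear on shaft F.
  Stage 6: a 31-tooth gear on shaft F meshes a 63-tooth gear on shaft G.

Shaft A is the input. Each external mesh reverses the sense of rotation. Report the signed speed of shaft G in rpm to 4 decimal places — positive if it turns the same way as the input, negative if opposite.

Stage 1 [61T→75T]: ω = 2512.0000×61/75 = 2043.0933 rpm, dir flips to −; running = −2043.0933
Stage 2 [61T→78T]: ω = 2043.0933×61/78 = 1597.8038 rpm, dir flips to +; running = +1597.8038
Stage 3 [64T→24T]: ω = 1597.8038×64/24 = 4260.8100 rpm, dir flips to −; running = −4260.8100
Stage 4 [24T→25T]: ω = 4260.8100×24/25 = 4090.3776 rpm, dir flips to +; running = +4090.3776
Stage 5 [47T→47T]: ω = 4090.3776×47/47 = 4090.3776 rpm, dir flips to −; running = −4090.3776
Stage 6 [31T→63T]: ω = 4090.3776×31/63 = 2012.7255 rpm, dir flips to +; running = +2012.7255

+2012.7255 rpm (same as input, |ω| = 2012.7255 rpm)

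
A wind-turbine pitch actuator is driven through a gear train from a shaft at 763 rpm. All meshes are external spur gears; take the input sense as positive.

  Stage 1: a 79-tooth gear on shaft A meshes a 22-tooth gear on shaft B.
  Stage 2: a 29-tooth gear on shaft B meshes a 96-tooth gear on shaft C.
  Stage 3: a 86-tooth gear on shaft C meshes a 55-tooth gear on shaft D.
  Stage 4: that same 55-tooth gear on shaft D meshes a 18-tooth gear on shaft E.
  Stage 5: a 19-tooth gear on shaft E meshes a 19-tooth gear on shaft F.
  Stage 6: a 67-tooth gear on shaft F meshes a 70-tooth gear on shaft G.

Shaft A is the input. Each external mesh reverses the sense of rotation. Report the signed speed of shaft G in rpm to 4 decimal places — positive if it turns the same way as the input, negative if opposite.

+3784.9350 rpm (same as input, |ω| = 3784.9350 rpm)

Stage 1 [79T→22T]: ω = 763.0000×79/22 = 2739.8636 rpm, dir flips to −; running = −2739.8636
Stage 2 [29T→96T]: ω = 2739.8636×29/96 = 827.6671 rpm, dir flips to +; running = +827.6671
Stage 3 [86T→55T]: ω = 827.6671×86/55 = 1294.1704 rpm, dir flips to −; running = −1294.1704
Stage 4 [55T→18T]: ω = 1294.1704×55/18 = 3954.4097 rpm, dir flips to +; running = +3954.4097
Stage 5 [19T→19T]: ω = 3954.4097×19/19 = 3954.4097 rpm, dir flips to −; running = −3954.4097
Stage 6 [67T→70T]: ω = 3954.4097×67/70 = 3784.9350 rpm, dir flips to +; running = +3784.9350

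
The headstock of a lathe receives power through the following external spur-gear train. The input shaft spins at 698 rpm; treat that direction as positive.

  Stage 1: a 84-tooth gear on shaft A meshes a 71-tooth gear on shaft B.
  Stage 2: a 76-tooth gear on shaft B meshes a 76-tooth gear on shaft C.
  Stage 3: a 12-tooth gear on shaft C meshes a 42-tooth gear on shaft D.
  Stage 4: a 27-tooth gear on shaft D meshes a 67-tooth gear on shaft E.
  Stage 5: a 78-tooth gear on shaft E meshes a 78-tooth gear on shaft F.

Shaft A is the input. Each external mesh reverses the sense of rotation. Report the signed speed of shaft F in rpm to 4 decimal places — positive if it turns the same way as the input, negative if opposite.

Stage 1 [84T→71T]: ω = 698.0000×84/71 = 825.8028 rpm, dir flips to −; running = −825.8028
Stage 2 [76T→76T]: ω = 825.8028×76/76 = 825.8028 rpm, dir flips to +; running = +825.8028
Stage 3 [12T→42T]: ω = 825.8028×12/42 = 235.9437 rpm, dir flips to −; running = −235.9437
Stage 4 [27T→67T]: ω = 235.9437×27/67 = 95.0818 rpm, dir flips to +; running = +95.0818
Stage 5 [78T→78T]: ω = 95.0818×78/78 = 95.0818 rpm, dir flips to −; running = −95.0818

-95.0818 rpm (opposite to input, |ω| = 95.0818 rpm)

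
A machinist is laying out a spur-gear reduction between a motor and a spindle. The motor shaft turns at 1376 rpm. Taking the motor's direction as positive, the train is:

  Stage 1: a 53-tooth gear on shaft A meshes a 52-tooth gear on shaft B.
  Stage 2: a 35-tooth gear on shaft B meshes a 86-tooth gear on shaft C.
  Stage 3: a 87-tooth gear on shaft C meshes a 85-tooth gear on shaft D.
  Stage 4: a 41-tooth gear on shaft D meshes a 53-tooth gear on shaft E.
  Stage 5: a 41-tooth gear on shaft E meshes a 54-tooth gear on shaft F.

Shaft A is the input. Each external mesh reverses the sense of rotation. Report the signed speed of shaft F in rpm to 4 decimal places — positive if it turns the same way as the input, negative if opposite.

-343.1302 rpm (opposite to input, |ω| = 343.1302 rpm)

Stage 1 [53T→52T]: ω = 1376.0000×53/52 = 1402.4615 rpm, dir flips to −; running = −1402.4615
Stage 2 [35T→86T]: ω = 1402.4615×35/86 = 570.7692 rpm, dir flips to +; running = +570.7692
Stage 3 [87T→85T]: ω = 570.7692×87/85 = 584.1991 rpm, dir flips to −; running = −584.1991
Stage 4 [41T→53T]: ω = 584.1991×41/53 = 451.9276 rpm, dir flips to +; running = +451.9276
Stage 5 [41T→54T]: ω = 451.9276×41/54 = 343.1302 rpm, dir flips to −; running = −343.1302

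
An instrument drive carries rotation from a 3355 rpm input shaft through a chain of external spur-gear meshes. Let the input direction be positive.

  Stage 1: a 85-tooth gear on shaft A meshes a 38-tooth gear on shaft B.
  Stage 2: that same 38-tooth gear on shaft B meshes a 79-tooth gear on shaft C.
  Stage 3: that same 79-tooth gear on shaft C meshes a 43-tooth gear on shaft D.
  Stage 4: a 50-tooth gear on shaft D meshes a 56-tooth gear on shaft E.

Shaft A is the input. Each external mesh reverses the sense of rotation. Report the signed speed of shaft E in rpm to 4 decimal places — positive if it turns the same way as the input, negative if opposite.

Stage 1 [85T→38T]: ω = 3355.0000×85/38 = 7504.6053 rpm, dir flips to −; running = −7504.6053
Stage 2 [38T→79T]: ω = 7504.6053×38/79 = 3609.8101 rpm, dir flips to +; running = +3609.8101
Stage 3 [79T→43T]: ω = 3609.8101×79/43 = 6631.9767 rpm, dir flips to −; running = −6631.9767
Stage 4 [50T→56T]: ω = 6631.9767×50/56 = 5921.4078 rpm, dir flips to +; running = +5921.4078

+5921.4078 rpm (same as input, |ω| = 5921.4078 rpm)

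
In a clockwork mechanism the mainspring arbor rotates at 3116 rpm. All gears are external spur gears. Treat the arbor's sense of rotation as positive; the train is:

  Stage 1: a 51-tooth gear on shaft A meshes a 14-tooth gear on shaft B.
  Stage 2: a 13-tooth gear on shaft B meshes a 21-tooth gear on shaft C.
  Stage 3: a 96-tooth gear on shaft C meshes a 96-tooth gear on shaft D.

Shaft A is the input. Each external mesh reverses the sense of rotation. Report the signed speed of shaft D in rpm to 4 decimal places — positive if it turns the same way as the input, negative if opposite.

Stage 1 [51T→14T]: ω = 3116.0000×51/14 = 11351.1429 rpm, dir flips to −; running = −11351.1429
Stage 2 [13T→21T]: ω = 11351.1429×13/21 = 7026.8980 rpm, dir flips to +; running = +7026.8980
Stage 3 [96T→96T]: ω = 7026.8980×96/96 = 7026.8980 rpm, dir flips to −; running = −7026.8980

-7026.8980 rpm (opposite to input, |ω| = 7026.8980 rpm)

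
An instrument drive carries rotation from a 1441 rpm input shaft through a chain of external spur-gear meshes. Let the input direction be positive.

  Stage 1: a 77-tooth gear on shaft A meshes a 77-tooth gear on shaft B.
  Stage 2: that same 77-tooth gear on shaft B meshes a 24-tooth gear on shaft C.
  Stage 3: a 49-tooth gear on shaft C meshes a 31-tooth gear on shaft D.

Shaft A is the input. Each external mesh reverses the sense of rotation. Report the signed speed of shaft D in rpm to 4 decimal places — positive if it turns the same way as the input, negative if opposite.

Stage 1 [77T→77T]: ω = 1441.0000×77/77 = 1441.0000 rpm, dir flips to −; running = −1441.0000
Stage 2 [77T→24T]: ω = 1441.0000×77/24 = 4623.2083 rpm, dir flips to +; running = +4623.2083
Stage 3 [49T→31T]: ω = 4623.2083×49/31 = 7307.6519 rpm, dir flips to −; running = −7307.6519

-7307.6519 rpm (opposite to input, |ω| = 7307.6519 rpm)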